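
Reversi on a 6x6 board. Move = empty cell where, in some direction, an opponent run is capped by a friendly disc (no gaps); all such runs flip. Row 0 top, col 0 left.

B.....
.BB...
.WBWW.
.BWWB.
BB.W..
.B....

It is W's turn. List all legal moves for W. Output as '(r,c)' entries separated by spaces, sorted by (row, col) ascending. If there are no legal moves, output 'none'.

Answer: (0,1) (0,2) (0,3) (2,5) (3,0) (3,5) (4,4) (4,5) (5,0)

Derivation:
(0,1): flips 2 -> legal
(0,2): flips 2 -> legal
(0,3): flips 1 -> legal
(1,0): no bracket -> illegal
(1,3): no bracket -> illegal
(2,0): no bracket -> illegal
(2,5): flips 1 -> legal
(3,0): flips 1 -> legal
(3,5): flips 1 -> legal
(4,2): no bracket -> illegal
(4,4): flips 1 -> legal
(4,5): flips 1 -> legal
(5,0): flips 1 -> legal
(5,2): no bracket -> illegal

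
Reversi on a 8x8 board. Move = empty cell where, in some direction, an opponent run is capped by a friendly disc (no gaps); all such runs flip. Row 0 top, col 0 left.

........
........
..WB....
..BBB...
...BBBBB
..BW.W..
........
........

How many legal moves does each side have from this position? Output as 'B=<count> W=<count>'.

Answer: B=9 W=6

Derivation:
-- B to move --
(1,1): flips 1 -> legal
(1,2): flips 1 -> legal
(1,3): no bracket -> illegal
(2,1): flips 1 -> legal
(3,1): no bracket -> illegal
(4,2): no bracket -> illegal
(5,4): flips 1 -> legal
(5,6): no bracket -> illegal
(6,2): flips 1 -> legal
(6,3): flips 1 -> legal
(6,4): flips 1 -> legal
(6,5): flips 1 -> legal
(6,6): flips 1 -> legal
B mobility = 9
-- W to move --
(1,2): no bracket -> illegal
(1,3): flips 3 -> legal
(1,4): no bracket -> illegal
(2,1): no bracket -> illegal
(2,4): flips 1 -> legal
(2,5): no bracket -> illegal
(3,1): no bracket -> illegal
(3,5): flips 2 -> legal
(3,6): no bracket -> illegal
(3,7): flips 1 -> legal
(4,1): no bracket -> illegal
(4,2): flips 1 -> legal
(5,1): flips 1 -> legal
(5,4): no bracket -> illegal
(5,6): no bracket -> illegal
(5,7): no bracket -> illegal
(6,1): no bracket -> illegal
(6,2): no bracket -> illegal
(6,3): no bracket -> illegal
W mobility = 6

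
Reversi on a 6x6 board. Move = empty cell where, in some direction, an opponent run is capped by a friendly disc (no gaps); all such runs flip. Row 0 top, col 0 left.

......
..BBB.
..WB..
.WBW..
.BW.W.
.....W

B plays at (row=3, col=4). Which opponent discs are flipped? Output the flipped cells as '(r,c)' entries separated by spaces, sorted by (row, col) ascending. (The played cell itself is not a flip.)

Answer: (3,3)

Derivation:
Dir NW: first cell 'B' (not opp) -> no flip
Dir N: first cell '.' (not opp) -> no flip
Dir NE: first cell '.' (not opp) -> no flip
Dir W: opp run (3,3) capped by B -> flip
Dir E: first cell '.' (not opp) -> no flip
Dir SW: first cell '.' (not opp) -> no flip
Dir S: opp run (4,4), next='.' -> no flip
Dir SE: first cell '.' (not opp) -> no flip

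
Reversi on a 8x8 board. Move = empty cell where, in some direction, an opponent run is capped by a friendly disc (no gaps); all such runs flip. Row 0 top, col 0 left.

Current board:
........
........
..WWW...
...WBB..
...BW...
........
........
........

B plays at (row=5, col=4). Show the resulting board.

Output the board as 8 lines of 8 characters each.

Answer: ........
........
..WWW...
...WBB..
...BB...
....B...
........
........

Derivation:
Place B at (5,4); scan 8 dirs for brackets.
Dir NW: first cell 'B' (not opp) -> no flip
Dir N: opp run (4,4) capped by B -> flip
Dir NE: first cell '.' (not opp) -> no flip
Dir W: first cell '.' (not opp) -> no flip
Dir E: first cell '.' (not opp) -> no flip
Dir SW: first cell '.' (not opp) -> no flip
Dir S: first cell '.' (not opp) -> no flip
Dir SE: first cell '.' (not opp) -> no flip
All flips: (4,4)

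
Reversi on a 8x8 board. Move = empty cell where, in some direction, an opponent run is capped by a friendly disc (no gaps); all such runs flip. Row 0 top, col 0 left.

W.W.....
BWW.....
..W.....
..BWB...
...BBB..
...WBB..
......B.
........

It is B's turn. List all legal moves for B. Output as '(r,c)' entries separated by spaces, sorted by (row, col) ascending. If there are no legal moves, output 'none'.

(0,1): no bracket -> illegal
(0,3): no bracket -> illegal
(1,3): flips 2 -> legal
(2,0): no bracket -> illegal
(2,1): no bracket -> illegal
(2,3): flips 1 -> legal
(2,4): no bracket -> illegal
(3,1): no bracket -> illegal
(4,2): no bracket -> illegal
(5,2): flips 1 -> legal
(6,2): flips 1 -> legal
(6,3): flips 1 -> legal
(6,4): no bracket -> illegal

Answer: (1,3) (2,3) (5,2) (6,2) (6,3)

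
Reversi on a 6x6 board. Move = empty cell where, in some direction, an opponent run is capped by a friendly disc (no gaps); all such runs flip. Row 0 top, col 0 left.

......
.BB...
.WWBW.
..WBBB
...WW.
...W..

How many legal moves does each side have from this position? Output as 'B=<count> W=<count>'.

Answer: B=12 W=8

Derivation:
-- B to move --
(1,0): no bracket -> illegal
(1,3): flips 1 -> legal
(1,4): flips 1 -> legal
(1,5): flips 1 -> legal
(2,0): flips 2 -> legal
(2,5): flips 1 -> legal
(3,0): flips 1 -> legal
(3,1): flips 2 -> legal
(4,1): flips 1 -> legal
(4,2): flips 2 -> legal
(4,5): no bracket -> illegal
(5,2): flips 1 -> legal
(5,4): flips 1 -> legal
(5,5): flips 1 -> legal
B mobility = 12
-- W to move --
(0,0): flips 1 -> legal
(0,1): flips 1 -> legal
(0,2): flips 1 -> legal
(0,3): flips 1 -> legal
(1,0): no bracket -> illegal
(1,3): flips 2 -> legal
(1,4): flips 1 -> legal
(2,0): no bracket -> illegal
(2,5): flips 1 -> legal
(4,2): flips 1 -> legal
(4,5): no bracket -> illegal
W mobility = 8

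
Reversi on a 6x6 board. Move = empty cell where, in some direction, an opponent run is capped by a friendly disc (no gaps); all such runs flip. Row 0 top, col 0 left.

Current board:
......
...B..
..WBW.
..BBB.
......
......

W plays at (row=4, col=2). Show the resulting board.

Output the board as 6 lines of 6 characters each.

Place W at (4,2); scan 8 dirs for brackets.
Dir NW: first cell '.' (not opp) -> no flip
Dir N: opp run (3,2) capped by W -> flip
Dir NE: opp run (3,3) capped by W -> flip
Dir W: first cell '.' (not opp) -> no flip
Dir E: first cell '.' (not opp) -> no flip
Dir SW: first cell '.' (not opp) -> no flip
Dir S: first cell '.' (not opp) -> no flip
Dir SE: first cell '.' (not opp) -> no flip
All flips: (3,2) (3,3)

Answer: ......
...B..
..WBW.
..WWB.
..W...
......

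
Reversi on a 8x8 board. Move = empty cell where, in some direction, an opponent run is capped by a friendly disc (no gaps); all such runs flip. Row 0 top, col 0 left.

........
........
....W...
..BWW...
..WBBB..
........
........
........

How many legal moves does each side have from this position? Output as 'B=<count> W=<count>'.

Answer: B=7 W=8

Derivation:
-- B to move --
(1,3): no bracket -> illegal
(1,4): flips 2 -> legal
(1,5): no bracket -> illegal
(2,2): flips 1 -> legal
(2,3): flips 2 -> legal
(2,5): flips 1 -> legal
(3,1): no bracket -> illegal
(3,5): flips 2 -> legal
(4,1): flips 1 -> legal
(5,1): no bracket -> illegal
(5,2): flips 1 -> legal
(5,3): no bracket -> illegal
B mobility = 7
-- W to move --
(2,1): no bracket -> illegal
(2,2): flips 1 -> legal
(2,3): no bracket -> illegal
(3,1): flips 1 -> legal
(3,5): no bracket -> illegal
(3,6): no bracket -> illegal
(4,1): no bracket -> illegal
(4,6): flips 3 -> legal
(5,2): flips 1 -> legal
(5,3): flips 1 -> legal
(5,4): flips 1 -> legal
(5,5): flips 1 -> legal
(5,6): flips 1 -> legal
W mobility = 8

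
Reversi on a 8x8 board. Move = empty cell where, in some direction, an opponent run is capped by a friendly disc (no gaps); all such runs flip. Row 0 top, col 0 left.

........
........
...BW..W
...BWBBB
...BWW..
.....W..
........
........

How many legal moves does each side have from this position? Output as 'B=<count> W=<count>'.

-- B to move --
(1,3): flips 1 -> legal
(1,4): no bracket -> illegal
(1,5): flips 1 -> legal
(1,6): no bracket -> illegal
(1,7): flips 1 -> legal
(2,5): flips 2 -> legal
(2,6): no bracket -> illegal
(4,6): flips 2 -> legal
(5,3): flips 1 -> legal
(5,4): flips 1 -> legal
(5,6): flips 2 -> legal
(6,4): no bracket -> illegal
(6,5): flips 2 -> legal
(6,6): flips 2 -> legal
B mobility = 10
-- W to move --
(1,2): flips 1 -> legal
(1,3): no bracket -> illegal
(1,4): no bracket -> illegal
(2,2): flips 2 -> legal
(2,5): flips 1 -> legal
(2,6): flips 1 -> legal
(3,2): flips 1 -> legal
(4,2): flips 2 -> legal
(4,6): flips 1 -> legal
(4,7): flips 1 -> legal
(5,2): flips 1 -> legal
(5,3): no bracket -> illegal
(5,4): no bracket -> illegal
W mobility = 9

Answer: B=10 W=9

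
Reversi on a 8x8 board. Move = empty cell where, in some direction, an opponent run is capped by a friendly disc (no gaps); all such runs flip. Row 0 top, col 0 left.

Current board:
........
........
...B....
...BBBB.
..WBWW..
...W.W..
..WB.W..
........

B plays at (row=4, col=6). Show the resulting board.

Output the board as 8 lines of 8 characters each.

Place B at (4,6); scan 8 dirs for brackets.
Dir NW: first cell 'B' (not opp) -> no flip
Dir N: first cell 'B' (not opp) -> no flip
Dir NE: first cell '.' (not opp) -> no flip
Dir W: opp run (4,5) (4,4) capped by B -> flip
Dir E: first cell '.' (not opp) -> no flip
Dir SW: opp run (5,5), next='.' -> no flip
Dir S: first cell '.' (not opp) -> no flip
Dir SE: first cell '.' (not opp) -> no flip
All flips: (4,4) (4,5)

Answer: ........
........
...B....
...BBBB.
..WBBBB.
...W.W..
..WB.W..
........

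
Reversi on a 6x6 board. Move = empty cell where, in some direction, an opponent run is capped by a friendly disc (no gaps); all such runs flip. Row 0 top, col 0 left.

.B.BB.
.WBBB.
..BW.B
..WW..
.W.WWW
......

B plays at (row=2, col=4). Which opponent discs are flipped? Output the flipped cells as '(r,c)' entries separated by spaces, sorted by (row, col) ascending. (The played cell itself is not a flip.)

Dir NW: first cell 'B' (not opp) -> no flip
Dir N: first cell 'B' (not opp) -> no flip
Dir NE: first cell '.' (not opp) -> no flip
Dir W: opp run (2,3) capped by B -> flip
Dir E: first cell 'B' (not opp) -> no flip
Dir SW: opp run (3,3), next='.' -> no flip
Dir S: first cell '.' (not opp) -> no flip
Dir SE: first cell '.' (not opp) -> no flip

Answer: (2,3)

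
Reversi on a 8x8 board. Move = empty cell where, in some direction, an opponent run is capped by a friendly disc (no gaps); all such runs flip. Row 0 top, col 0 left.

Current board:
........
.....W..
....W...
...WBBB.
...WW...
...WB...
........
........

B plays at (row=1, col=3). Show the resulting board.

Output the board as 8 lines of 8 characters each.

Answer: ........
...B.W..
....B...
...WBBB.
...WW...
...WB...
........
........

Derivation:
Place B at (1,3); scan 8 dirs for brackets.
Dir NW: first cell '.' (not opp) -> no flip
Dir N: first cell '.' (not opp) -> no flip
Dir NE: first cell '.' (not opp) -> no flip
Dir W: first cell '.' (not opp) -> no flip
Dir E: first cell '.' (not opp) -> no flip
Dir SW: first cell '.' (not opp) -> no flip
Dir S: first cell '.' (not opp) -> no flip
Dir SE: opp run (2,4) capped by B -> flip
All flips: (2,4)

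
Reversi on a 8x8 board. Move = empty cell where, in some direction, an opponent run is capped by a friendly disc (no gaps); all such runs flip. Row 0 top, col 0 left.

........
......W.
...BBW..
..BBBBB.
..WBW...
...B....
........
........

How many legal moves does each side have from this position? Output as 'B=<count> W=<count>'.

Answer: B=11 W=9

Derivation:
-- B to move --
(0,5): no bracket -> illegal
(0,6): no bracket -> illegal
(0,7): flips 2 -> legal
(1,4): flips 1 -> legal
(1,5): flips 1 -> legal
(1,7): no bracket -> illegal
(2,6): flips 1 -> legal
(2,7): no bracket -> illegal
(3,1): flips 1 -> legal
(4,1): flips 1 -> legal
(4,5): flips 1 -> legal
(5,1): flips 1 -> legal
(5,2): flips 1 -> legal
(5,4): flips 1 -> legal
(5,5): flips 1 -> legal
B mobility = 11
-- W to move --
(1,2): no bracket -> illegal
(1,3): no bracket -> illegal
(1,4): flips 2 -> legal
(1,5): flips 2 -> legal
(2,1): no bracket -> illegal
(2,2): flips 4 -> legal
(2,6): flips 1 -> legal
(2,7): no bracket -> illegal
(3,1): no bracket -> illegal
(3,7): no bracket -> illegal
(4,1): no bracket -> illegal
(4,5): flips 1 -> legal
(4,6): no bracket -> illegal
(4,7): flips 1 -> legal
(5,2): flips 2 -> legal
(5,4): no bracket -> illegal
(6,2): flips 1 -> legal
(6,3): no bracket -> illegal
(6,4): flips 1 -> legal
W mobility = 9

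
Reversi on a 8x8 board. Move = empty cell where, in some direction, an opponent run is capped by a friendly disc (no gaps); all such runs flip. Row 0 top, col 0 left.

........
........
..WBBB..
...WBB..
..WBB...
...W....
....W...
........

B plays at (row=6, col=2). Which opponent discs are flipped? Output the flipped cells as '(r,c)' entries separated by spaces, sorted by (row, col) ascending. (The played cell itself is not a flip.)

Answer: (5,3)

Derivation:
Dir NW: first cell '.' (not opp) -> no flip
Dir N: first cell '.' (not opp) -> no flip
Dir NE: opp run (5,3) capped by B -> flip
Dir W: first cell '.' (not opp) -> no flip
Dir E: first cell '.' (not opp) -> no flip
Dir SW: first cell '.' (not opp) -> no flip
Dir S: first cell '.' (not opp) -> no flip
Dir SE: first cell '.' (not opp) -> no flip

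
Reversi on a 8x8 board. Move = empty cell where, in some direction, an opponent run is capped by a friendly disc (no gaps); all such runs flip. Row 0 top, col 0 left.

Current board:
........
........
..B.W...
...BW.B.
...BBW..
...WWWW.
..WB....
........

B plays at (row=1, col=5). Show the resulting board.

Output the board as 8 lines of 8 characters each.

Place B at (1,5); scan 8 dirs for brackets.
Dir NW: first cell '.' (not opp) -> no flip
Dir N: first cell '.' (not opp) -> no flip
Dir NE: first cell '.' (not opp) -> no flip
Dir W: first cell '.' (not opp) -> no flip
Dir E: first cell '.' (not opp) -> no flip
Dir SW: opp run (2,4) capped by B -> flip
Dir S: first cell '.' (not opp) -> no flip
Dir SE: first cell '.' (not opp) -> no flip
All flips: (2,4)

Answer: ........
.....B..
..B.B...
...BW.B.
...BBW..
...WWWW.
..WB....
........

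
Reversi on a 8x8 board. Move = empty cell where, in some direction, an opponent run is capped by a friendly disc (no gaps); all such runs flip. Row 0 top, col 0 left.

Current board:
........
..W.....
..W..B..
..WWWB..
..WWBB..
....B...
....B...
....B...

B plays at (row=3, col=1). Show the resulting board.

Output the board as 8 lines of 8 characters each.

Place B at (3,1); scan 8 dirs for brackets.
Dir NW: first cell '.' (not opp) -> no flip
Dir N: first cell '.' (not opp) -> no flip
Dir NE: opp run (2,2), next='.' -> no flip
Dir W: first cell '.' (not opp) -> no flip
Dir E: opp run (3,2) (3,3) (3,4) capped by B -> flip
Dir SW: first cell '.' (not opp) -> no flip
Dir S: first cell '.' (not opp) -> no flip
Dir SE: opp run (4,2), next='.' -> no flip
All flips: (3,2) (3,3) (3,4)

Answer: ........
..W.....
..W..B..
.BBBBB..
..WWBB..
....B...
....B...
....B...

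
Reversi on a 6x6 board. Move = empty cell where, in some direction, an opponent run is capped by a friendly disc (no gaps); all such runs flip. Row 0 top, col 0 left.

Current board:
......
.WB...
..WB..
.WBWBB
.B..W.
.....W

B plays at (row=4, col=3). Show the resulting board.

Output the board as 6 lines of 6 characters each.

Answer: ......
.WB...
..WB..
.WBBBB
.B.BW.
.....W

Derivation:
Place B at (4,3); scan 8 dirs for brackets.
Dir NW: first cell 'B' (not opp) -> no flip
Dir N: opp run (3,3) capped by B -> flip
Dir NE: first cell 'B' (not opp) -> no flip
Dir W: first cell '.' (not opp) -> no flip
Dir E: opp run (4,4), next='.' -> no flip
Dir SW: first cell '.' (not opp) -> no flip
Dir S: first cell '.' (not opp) -> no flip
Dir SE: first cell '.' (not opp) -> no flip
All flips: (3,3)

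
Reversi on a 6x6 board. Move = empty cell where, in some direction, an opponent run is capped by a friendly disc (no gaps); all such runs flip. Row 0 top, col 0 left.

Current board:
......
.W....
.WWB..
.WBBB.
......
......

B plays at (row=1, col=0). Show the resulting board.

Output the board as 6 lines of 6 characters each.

Answer: ......
BW....
.BWB..
.WBBB.
......
......

Derivation:
Place B at (1,0); scan 8 dirs for brackets.
Dir NW: edge -> no flip
Dir N: first cell '.' (not opp) -> no flip
Dir NE: first cell '.' (not opp) -> no flip
Dir W: edge -> no flip
Dir E: opp run (1,1), next='.' -> no flip
Dir SW: edge -> no flip
Dir S: first cell '.' (not opp) -> no flip
Dir SE: opp run (2,1) capped by B -> flip
All flips: (2,1)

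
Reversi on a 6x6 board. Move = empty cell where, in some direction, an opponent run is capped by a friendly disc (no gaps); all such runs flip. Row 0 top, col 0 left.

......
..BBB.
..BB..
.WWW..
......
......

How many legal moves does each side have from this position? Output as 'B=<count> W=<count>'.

-- B to move --
(2,0): no bracket -> illegal
(2,1): no bracket -> illegal
(2,4): no bracket -> illegal
(3,0): no bracket -> illegal
(3,4): no bracket -> illegal
(4,0): flips 1 -> legal
(4,1): flips 1 -> legal
(4,2): flips 1 -> legal
(4,3): flips 1 -> legal
(4,4): flips 1 -> legal
B mobility = 5
-- W to move --
(0,1): no bracket -> illegal
(0,2): flips 2 -> legal
(0,3): flips 2 -> legal
(0,4): flips 2 -> legal
(0,5): flips 2 -> legal
(1,1): flips 1 -> legal
(1,5): no bracket -> illegal
(2,1): no bracket -> illegal
(2,4): no bracket -> illegal
(2,5): no bracket -> illegal
(3,4): no bracket -> illegal
W mobility = 5

Answer: B=5 W=5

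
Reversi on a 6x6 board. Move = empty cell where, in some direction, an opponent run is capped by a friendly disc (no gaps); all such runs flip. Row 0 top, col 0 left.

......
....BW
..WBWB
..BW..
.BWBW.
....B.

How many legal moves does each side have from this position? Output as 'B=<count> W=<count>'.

Answer: B=6 W=6

Derivation:
-- B to move --
(0,4): no bracket -> illegal
(0,5): flips 1 -> legal
(1,1): no bracket -> illegal
(1,2): flips 1 -> legal
(1,3): no bracket -> illegal
(2,1): flips 1 -> legal
(3,1): no bracket -> illegal
(3,4): flips 3 -> legal
(3,5): no bracket -> illegal
(4,5): flips 1 -> legal
(5,1): no bracket -> illegal
(5,2): flips 1 -> legal
(5,3): no bracket -> illegal
(5,5): no bracket -> illegal
B mobility = 6
-- W to move --
(0,3): no bracket -> illegal
(0,4): flips 1 -> legal
(0,5): no bracket -> illegal
(1,2): no bracket -> illegal
(1,3): flips 2 -> legal
(2,1): no bracket -> illegal
(3,0): no bracket -> illegal
(3,1): flips 1 -> legal
(3,4): no bracket -> illegal
(3,5): flips 1 -> legal
(4,0): flips 1 -> legal
(4,5): no bracket -> illegal
(5,0): no bracket -> illegal
(5,1): no bracket -> illegal
(5,2): no bracket -> illegal
(5,3): flips 1 -> legal
(5,5): no bracket -> illegal
W mobility = 6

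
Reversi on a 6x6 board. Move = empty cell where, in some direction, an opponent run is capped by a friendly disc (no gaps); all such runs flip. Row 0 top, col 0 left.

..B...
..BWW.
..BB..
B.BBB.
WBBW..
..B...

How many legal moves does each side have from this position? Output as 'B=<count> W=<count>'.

Answer: B=9 W=6

Derivation:
-- B to move --
(0,3): flips 1 -> legal
(0,4): flips 1 -> legal
(0,5): flips 1 -> legal
(1,5): flips 2 -> legal
(2,4): flips 1 -> legal
(2,5): no bracket -> illegal
(3,1): no bracket -> illegal
(4,4): flips 1 -> legal
(5,0): flips 1 -> legal
(5,1): no bracket -> illegal
(5,3): flips 1 -> legal
(5,4): flips 1 -> legal
B mobility = 9
-- W to move --
(0,1): no bracket -> illegal
(0,3): no bracket -> illegal
(1,1): flips 1 -> legal
(2,0): flips 1 -> legal
(2,1): flips 1 -> legal
(2,4): no bracket -> illegal
(2,5): flips 1 -> legal
(3,1): flips 1 -> legal
(3,5): no bracket -> illegal
(4,4): no bracket -> illegal
(4,5): no bracket -> illegal
(5,0): flips 3 -> legal
(5,1): no bracket -> illegal
(5,3): no bracket -> illegal
W mobility = 6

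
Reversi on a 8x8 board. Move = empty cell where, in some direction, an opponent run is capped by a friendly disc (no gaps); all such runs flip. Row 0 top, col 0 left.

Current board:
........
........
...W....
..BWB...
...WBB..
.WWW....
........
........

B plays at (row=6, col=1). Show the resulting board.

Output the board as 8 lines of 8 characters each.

Answer: ........
........
...W....
..BWB...
...BBB..
.WBW....
.B......
........

Derivation:
Place B at (6,1); scan 8 dirs for brackets.
Dir NW: first cell '.' (not opp) -> no flip
Dir N: opp run (5,1), next='.' -> no flip
Dir NE: opp run (5,2) (4,3) capped by B -> flip
Dir W: first cell '.' (not opp) -> no flip
Dir E: first cell '.' (not opp) -> no flip
Dir SW: first cell '.' (not opp) -> no flip
Dir S: first cell '.' (not opp) -> no flip
Dir SE: first cell '.' (not opp) -> no flip
All flips: (4,3) (5,2)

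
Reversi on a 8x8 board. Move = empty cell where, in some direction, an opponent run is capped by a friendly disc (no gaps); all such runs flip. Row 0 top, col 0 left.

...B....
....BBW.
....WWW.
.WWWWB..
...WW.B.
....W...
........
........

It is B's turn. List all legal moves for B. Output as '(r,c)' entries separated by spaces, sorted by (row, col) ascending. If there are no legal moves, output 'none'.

(0,5): no bracket -> illegal
(0,6): no bracket -> illegal
(0,7): no bracket -> illegal
(1,3): flips 1 -> legal
(1,7): flips 2 -> legal
(2,0): no bracket -> illegal
(2,1): no bracket -> illegal
(2,2): no bracket -> illegal
(2,3): no bracket -> illegal
(2,7): no bracket -> illegal
(3,0): flips 4 -> legal
(3,6): flips 1 -> legal
(3,7): flips 1 -> legal
(4,0): no bracket -> illegal
(4,1): no bracket -> illegal
(4,2): flips 2 -> legal
(4,5): no bracket -> illegal
(5,2): no bracket -> illegal
(5,3): flips 1 -> legal
(5,5): no bracket -> illegal
(6,3): no bracket -> illegal
(6,4): flips 4 -> legal
(6,5): no bracket -> illegal

Answer: (1,3) (1,7) (3,0) (3,6) (3,7) (4,2) (5,3) (6,4)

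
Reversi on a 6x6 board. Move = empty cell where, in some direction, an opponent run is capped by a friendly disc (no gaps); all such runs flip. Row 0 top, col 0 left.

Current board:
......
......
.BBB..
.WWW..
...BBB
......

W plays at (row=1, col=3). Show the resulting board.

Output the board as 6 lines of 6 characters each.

Answer: ......
...W..
.BWW..
.WWW..
...BBB
......

Derivation:
Place W at (1,3); scan 8 dirs for brackets.
Dir NW: first cell '.' (not opp) -> no flip
Dir N: first cell '.' (not opp) -> no flip
Dir NE: first cell '.' (not opp) -> no flip
Dir W: first cell '.' (not opp) -> no flip
Dir E: first cell '.' (not opp) -> no flip
Dir SW: opp run (2,2) capped by W -> flip
Dir S: opp run (2,3) capped by W -> flip
Dir SE: first cell '.' (not opp) -> no flip
All flips: (2,2) (2,3)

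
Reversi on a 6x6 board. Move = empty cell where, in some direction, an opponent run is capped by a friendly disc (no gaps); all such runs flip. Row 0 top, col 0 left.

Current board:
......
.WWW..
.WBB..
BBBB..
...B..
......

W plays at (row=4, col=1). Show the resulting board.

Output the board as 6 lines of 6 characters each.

Place W at (4,1); scan 8 dirs for brackets.
Dir NW: opp run (3,0), next=edge -> no flip
Dir N: opp run (3,1) capped by W -> flip
Dir NE: opp run (3,2) (2,3), next='.' -> no flip
Dir W: first cell '.' (not opp) -> no flip
Dir E: first cell '.' (not opp) -> no flip
Dir SW: first cell '.' (not opp) -> no flip
Dir S: first cell '.' (not opp) -> no flip
Dir SE: first cell '.' (not opp) -> no flip
All flips: (3,1)

Answer: ......
.WWW..
.WBB..
BWBB..
.W.B..
......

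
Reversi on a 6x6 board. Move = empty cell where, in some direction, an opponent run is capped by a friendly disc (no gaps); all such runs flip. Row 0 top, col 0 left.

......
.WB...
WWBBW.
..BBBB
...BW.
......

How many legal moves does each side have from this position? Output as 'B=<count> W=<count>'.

-- B to move --
(0,0): flips 1 -> legal
(0,1): no bracket -> illegal
(0,2): no bracket -> illegal
(1,0): flips 2 -> legal
(1,3): flips 1 -> legal
(1,4): flips 1 -> legal
(1,5): flips 1 -> legal
(2,5): flips 1 -> legal
(3,0): flips 1 -> legal
(3,1): no bracket -> illegal
(4,5): flips 1 -> legal
(5,3): flips 1 -> legal
(5,4): flips 1 -> legal
(5,5): flips 1 -> legal
B mobility = 11
-- W to move --
(0,1): no bracket -> illegal
(0,2): no bracket -> illegal
(0,3): flips 1 -> legal
(1,3): flips 1 -> legal
(1,4): no bracket -> illegal
(2,5): no bracket -> illegal
(3,1): no bracket -> illegal
(4,1): no bracket -> illegal
(4,2): flips 2 -> legal
(4,5): no bracket -> illegal
(5,2): no bracket -> illegal
(5,3): no bracket -> illegal
(5,4): flips 2 -> legal
W mobility = 4

Answer: B=11 W=4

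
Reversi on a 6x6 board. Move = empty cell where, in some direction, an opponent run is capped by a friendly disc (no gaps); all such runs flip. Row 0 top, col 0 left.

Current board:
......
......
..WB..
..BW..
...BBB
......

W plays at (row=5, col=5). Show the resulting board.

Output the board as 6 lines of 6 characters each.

Place W at (5,5); scan 8 dirs for brackets.
Dir NW: opp run (4,4) capped by W -> flip
Dir N: opp run (4,5), next='.' -> no flip
Dir NE: edge -> no flip
Dir W: first cell '.' (not opp) -> no flip
Dir E: edge -> no flip
Dir SW: edge -> no flip
Dir S: edge -> no flip
Dir SE: edge -> no flip
All flips: (4,4)

Answer: ......
......
..WB..
..BW..
...BWB
.....W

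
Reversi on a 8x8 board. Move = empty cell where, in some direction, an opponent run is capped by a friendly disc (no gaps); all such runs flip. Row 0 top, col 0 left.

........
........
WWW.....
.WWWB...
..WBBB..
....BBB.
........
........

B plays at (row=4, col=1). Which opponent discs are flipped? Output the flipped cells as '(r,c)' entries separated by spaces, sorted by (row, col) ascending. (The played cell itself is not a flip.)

Answer: (4,2)

Derivation:
Dir NW: first cell '.' (not opp) -> no flip
Dir N: opp run (3,1) (2,1), next='.' -> no flip
Dir NE: opp run (3,2), next='.' -> no flip
Dir W: first cell '.' (not opp) -> no flip
Dir E: opp run (4,2) capped by B -> flip
Dir SW: first cell '.' (not opp) -> no flip
Dir S: first cell '.' (not opp) -> no flip
Dir SE: first cell '.' (not opp) -> no flip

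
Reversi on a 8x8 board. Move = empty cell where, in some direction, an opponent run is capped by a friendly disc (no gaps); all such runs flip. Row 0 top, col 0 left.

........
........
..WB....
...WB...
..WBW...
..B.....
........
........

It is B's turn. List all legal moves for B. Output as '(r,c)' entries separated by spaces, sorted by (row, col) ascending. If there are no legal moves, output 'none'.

Answer: (2,1) (3,2) (4,1) (4,5) (5,4)

Derivation:
(1,1): no bracket -> illegal
(1,2): no bracket -> illegal
(1,3): no bracket -> illegal
(2,1): flips 1 -> legal
(2,4): no bracket -> illegal
(3,1): no bracket -> illegal
(3,2): flips 2 -> legal
(3,5): no bracket -> illegal
(4,1): flips 1 -> legal
(4,5): flips 1 -> legal
(5,1): no bracket -> illegal
(5,3): no bracket -> illegal
(5,4): flips 1 -> legal
(5,5): no bracket -> illegal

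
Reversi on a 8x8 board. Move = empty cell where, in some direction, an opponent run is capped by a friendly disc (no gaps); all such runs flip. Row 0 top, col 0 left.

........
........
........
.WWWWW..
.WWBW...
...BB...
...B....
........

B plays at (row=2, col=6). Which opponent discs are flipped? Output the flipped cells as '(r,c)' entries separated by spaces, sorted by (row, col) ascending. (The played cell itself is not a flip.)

Dir NW: first cell '.' (not opp) -> no flip
Dir N: first cell '.' (not opp) -> no flip
Dir NE: first cell '.' (not opp) -> no flip
Dir W: first cell '.' (not opp) -> no flip
Dir E: first cell '.' (not opp) -> no flip
Dir SW: opp run (3,5) (4,4) capped by B -> flip
Dir S: first cell '.' (not opp) -> no flip
Dir SE: first cell '.' (not opp) -> no flip

Answer: (3,5) (4,4)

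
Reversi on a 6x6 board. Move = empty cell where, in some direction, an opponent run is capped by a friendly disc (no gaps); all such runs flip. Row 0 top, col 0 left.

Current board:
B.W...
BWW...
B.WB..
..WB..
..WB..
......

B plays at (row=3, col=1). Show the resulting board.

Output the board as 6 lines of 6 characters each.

Answer: B.W...
BWW...
B.WB..
.BBB..
..WB..
......

Derivation:
Place B at (3,1); scan 8 dirs for brackets.
Dir NW: first cell 'B' (not opp) -> no flip
Dir N: first cell '.' (not opp) -> no flip
Dir NE: opp run (2,2), next='.' -> no flip
Dir W: first cell '.' (not opp) -> no flip
Dir E: opp run (3,2) capped by B -> flip
Dir SW: first cell '.' (not opp) -> no flip
Dir S: first cell '.' (not opp) -> no flip
Dir SE: opp run (4,2), next='.' -> no flip
All flips: (3,2)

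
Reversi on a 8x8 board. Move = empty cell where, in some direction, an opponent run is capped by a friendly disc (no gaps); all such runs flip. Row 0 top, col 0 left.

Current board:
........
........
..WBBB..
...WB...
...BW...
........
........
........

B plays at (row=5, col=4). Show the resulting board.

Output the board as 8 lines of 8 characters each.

Answer: ........
........
..WBBB..
...WB...
...BB...
....B...
........
........

Derivation:
Place B at (5,4); scan 8 dirs for brackets.
Dir NW: first cell 'B' (not opp) -> no flip
Dir N: opp run (4,4) capped by B -> flip
Dir NE: first cell '.' (not opp) -> no flip
Dir W: first cell '.' (not opp) -> no flip
Dir E: first cell '.' (not opp) -> no flip
Dir SW: first cell '.' (not opp) -> no flip
Dir S: first cell '.' (not opp) -> no flip
Dir SE: first cell '.' (not opp) -> no flip
All flips: (4,4)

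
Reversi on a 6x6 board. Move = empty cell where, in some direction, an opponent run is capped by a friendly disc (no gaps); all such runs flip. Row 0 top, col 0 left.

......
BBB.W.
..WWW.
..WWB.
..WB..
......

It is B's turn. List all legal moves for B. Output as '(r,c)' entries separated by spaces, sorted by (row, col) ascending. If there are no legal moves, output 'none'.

(0,3): no bracket -> illegal
(0,4): flips 2 -> legal
(0,5): no bracket -> illegal
(1,3): flips 2 -> legal
(1,5): no bracket -> illegal
(2,1): flips 1 -> legal
(2,5): no bracket -> illegal
(3,1): flips 2 -> legal
(3,5): no bracket -> illegal
(4,1): flips 1 -> legal
(4,4): flips 2 -> legal
(5,1): no bracket -> illegal
(5,2): flips 3 -> legal
(5,3): no bracket -> illegal

Answer: (0,4) (1,3) (2,1) (3,1) (4,1) (4,4) (5,2)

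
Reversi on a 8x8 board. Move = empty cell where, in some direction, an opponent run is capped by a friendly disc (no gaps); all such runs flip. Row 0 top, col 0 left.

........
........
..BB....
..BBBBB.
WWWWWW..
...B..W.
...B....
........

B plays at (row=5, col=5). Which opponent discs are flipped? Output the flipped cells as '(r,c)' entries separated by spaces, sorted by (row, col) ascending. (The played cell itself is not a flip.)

Dir NW: opp run (4,4) capped by B -> flip
Dir N: opp run (4,5) capped by B -> flip
Dir NE: first cell '.' (not opp) -> no flip
Dir W: first cell '.' (not opp) -> no flip
Dir E: opp run (5,6), next='.' -> no flip
Dir SW: first cell '.' (not opp) -> no flip
Dir S: first cell '.' (not opp) -> no flip
Dir SE: first cell '.' (not opp) -> no flip

Answer: (4,4) (4,5)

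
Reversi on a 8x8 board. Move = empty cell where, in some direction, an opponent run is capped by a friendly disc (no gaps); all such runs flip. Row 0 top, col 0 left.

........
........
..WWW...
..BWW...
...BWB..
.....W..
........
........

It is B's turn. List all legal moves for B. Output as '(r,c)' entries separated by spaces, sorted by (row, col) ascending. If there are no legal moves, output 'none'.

Answer: (1,2) (1,3) (1,4) (2,5) (3,5) (6,5)

Derivation:
(1,1): no bracket -> illegal
(1,2): flips 3 -> legal
(1,3): flips 2 -> legal
(1,4): flips 1 -> legal
(1,5): no bracket -> illegal
(2,1): no bracket -> illegal
(2,5): flips 1 -> legal
(3,1): no bracket -> illegal
(3,5): flips 2 -> legal
(4,2): no bracket -> illegal
(4,6): no bracket -> illegal
(5,3): no bracket -> illegal
(5,4): no bracket -> illegal
(5,6): no bracket -> illegal
(6,4): no bracket -> illegal
(6,5): flips 1 -> legal
(6,6): no bracket -> illegal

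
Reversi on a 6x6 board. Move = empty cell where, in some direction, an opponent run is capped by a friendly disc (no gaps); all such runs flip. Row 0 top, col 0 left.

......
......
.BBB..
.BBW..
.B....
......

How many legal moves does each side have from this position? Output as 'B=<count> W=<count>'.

-- B to move --
(2,4): no bracket -> illegal
(3,4): flips 1 -> legal
(4,2): no bracket -> illegal
(4,3): flips 1 -> legal
(4,4): flips 1 -> legal
B mobility = 3
-- W to move --
(1,0): no bracket -> illegal
(1,1): flips 1 -> legal
(1,2): no bracket -> illegal
(1,3): flips 1 -> legal
(1,4): no bracket -> illegal
(2,0): no bracket -> illegal
(2,4): no bracket -> illegal
(3,0): flips 2 -> legal
(3,4): no bracket -> illegal
(4,0): no bracket -> illegal
(4,2): no bracket -> illegal
(4,3): no bracket -> illegal
(5,0): no bracket -> illegal
(5,1): no bracket -> illegal
(5,2): no bracket -> illegal
W mobility = 3

Answer: B=3 W=3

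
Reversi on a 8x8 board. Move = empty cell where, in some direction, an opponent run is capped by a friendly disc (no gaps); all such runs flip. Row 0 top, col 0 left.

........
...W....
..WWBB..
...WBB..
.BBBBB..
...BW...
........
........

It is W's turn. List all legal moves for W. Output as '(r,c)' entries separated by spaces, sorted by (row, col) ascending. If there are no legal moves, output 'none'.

Answer: (1,4) (1,5) (2,6) (3,2) (3,6) (4,6) (5,1) (5,2) (5,5) (5,6) (6,3)

Derivation:
(1,4): flips 3 -> legal
(1,5): flips 1 -> legal
(1,6): no bracket -> illegal
(2,6): flips 2 -> legal
(3,0): no bracket -> illegal
(3,1): no bracket -> illegal
(3,2): flips 1 -> legal
(3,6): flips 3 -> legal
(4,0): no bracket -> illegal
(4,6): flips 2 -> legal
(5,0): no bracket -> illegal
(5,1): flips 1 -> legal
(5,2): flips 1 -> legal
(5,5): flips 1 -> legal
(5,6): flips 2 -> legal
(6,2): no bracket -> illegal
(6,3): flips 2 -> legal
(6,4): no bracket -> illegal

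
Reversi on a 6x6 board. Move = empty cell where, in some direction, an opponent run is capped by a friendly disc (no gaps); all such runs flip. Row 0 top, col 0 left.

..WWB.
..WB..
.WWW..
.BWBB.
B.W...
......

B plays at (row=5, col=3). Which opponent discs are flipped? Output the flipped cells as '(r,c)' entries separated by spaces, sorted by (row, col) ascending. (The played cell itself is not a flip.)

Answer: (4,2)

Derivation:
Dir NW: opp run (4,2) capped by B -> flip
Dir N: first cell '.' (not opp) -> no flip
Dir NE: first cell '.' (not opp) -> no flip
Dir W: first cell '.' (not opp) -> no flip
Dir E: first cell '.' (not opp) -> no flip
Dir SW: edge -> no flip
Dir S: edge -> no flip
Dir SE: edge -> no flip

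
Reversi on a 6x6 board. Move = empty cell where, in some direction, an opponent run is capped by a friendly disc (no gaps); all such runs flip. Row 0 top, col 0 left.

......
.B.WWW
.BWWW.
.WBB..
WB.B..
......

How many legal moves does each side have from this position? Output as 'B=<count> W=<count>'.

Answer: B=5 W=9

Derivation:
-- B to move --
(0,2): no bracket -> illegal
(0,3): flips 2 -> legal
(0,4): no bracket -> illegal
(0,5): flips 2 -> legal
(1,2): flips 1 -> legal
(2,0): no bracket -> illegal
(2,5): flips 3 -> legal
(3,0): flips 1 -> legal
(3,4): no bracket -> illegal
(3,5): no bracket -> illegal
(4,2): no bracket -> illegal
(5,0): no bracket -> illegal
(5,1): no bracket -> illegal
B mobility = 5
-- W to move --
(0,0): flips 1 -> legal
(0,1): flips 2 -> legal
(0,2): no bracket -> illegal
(1,0): no bracket -> illegal
(1,2): no bracket -> illegal
(2,0): flips 1 -> legal
(3,0): no bracket -> illegal
(3,4): flips 2 -> legal
(4,2): flips 3 -> legal
(4,4): flips 1 -> legal
(5,0): flips 2 -> legal
(5,1): flips 1 -> legal
(5,2): no bracket -> illegal
(5,3): flips 2 -> legal
(5,4): no bracket -> illegal
W mobility = 9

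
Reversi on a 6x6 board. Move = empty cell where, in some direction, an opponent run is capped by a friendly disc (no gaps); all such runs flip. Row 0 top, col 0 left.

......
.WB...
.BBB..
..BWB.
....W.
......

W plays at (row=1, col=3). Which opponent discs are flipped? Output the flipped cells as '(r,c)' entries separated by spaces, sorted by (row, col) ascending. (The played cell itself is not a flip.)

Dir NW: first cell '.' (not opp) -> no flip
Dir N: first cell '.' (not opp) -> no flip
Dir NE: first cell '.' (not opp) -> no flip
Dir W: opp run (1,2) capped by W -> flip
Dir E: first cell '.' (not opp) -> no flip
Dir SW: opp run (2,2), next='.' -> no flip
Dir S: opp run (2,3) capped by W -> flip
Dir SE: first cell '.' (not opp) -> no flip

Answer: (1,2) (2,3)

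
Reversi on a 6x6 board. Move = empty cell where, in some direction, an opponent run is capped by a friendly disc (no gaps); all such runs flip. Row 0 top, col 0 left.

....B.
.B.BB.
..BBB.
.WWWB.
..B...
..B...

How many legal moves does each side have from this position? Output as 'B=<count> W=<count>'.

-- B to move --
(2,0): flips 1 -> legal
(2,1): no bracket -> illegal
(3,0): flips 3 -> legal
(4,0): flips 1 -> legal
(4,1): flips 1 -> legal
(4,3): flips 1 -> legal
(4,4): flips 1 -> legal
B mobility = 6
-- W to move --
(0,0): flips 2 -> legal
(0,1): no bracket -> illegal
(0,2): no bracket -> illegal
(0,3): flips 2 -> legal
(0,5): flips 2 -> legal
(1,0): no bracket -> illegal
(1,2): flips 1 -> legal
(1,5): flips 1 -> legal
(2,0): no bracket -> illegal
(2,1): no bracket -> illegal
(2,5): no bracket -> illegal
(3,5): flips 1 -> legal
(4,1): no bracket -> illegal
(4,3): no bracket -> illegal
(4,4): no bracket -> illegal
(4,5): no bracket -> illegal
(5,1): flips 1 -> legal
(5,3): flips 1 -> legal
W mobility = 8

Answer: B=6 W=8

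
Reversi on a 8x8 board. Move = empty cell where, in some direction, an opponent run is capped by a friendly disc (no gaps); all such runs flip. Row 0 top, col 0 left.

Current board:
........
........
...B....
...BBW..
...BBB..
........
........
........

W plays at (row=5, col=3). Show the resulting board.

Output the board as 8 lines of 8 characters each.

Place W at (5,3); scan 8 dirs for brackets.
Dir NW: first cell '.' (not opp) -> no flip
Dir N: opp run (4,3) (3,3) (2,3), next='.' -> no flip
Dir NE: opp run (4,4) capped by W -> flip
Dir W: first cell '.' (not opp) -> no flip
Dir E: first cell '.' (not opp) -> no flip
Dir SW: first cell '.' (not opp) -> no flip
Dir S: first cell '.' (not opp) -> no flip
Dir SE: first cell '.' (not opp) -> no flip
All flips: (4,4)

Answer: ........
........
...B....
...BBW..
...BWB..
...W....
........
........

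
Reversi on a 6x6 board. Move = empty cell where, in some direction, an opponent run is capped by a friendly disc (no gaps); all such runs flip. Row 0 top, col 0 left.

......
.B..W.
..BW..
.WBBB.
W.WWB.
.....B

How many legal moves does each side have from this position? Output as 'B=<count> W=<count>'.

Answer: B=10 W=8

Derivation:
-- B to move --
(0,3): no bracket -> illegal
(0,4): no bracket -> illegal
(0,5): flips 2 -> legal
(1,2): flips 1 -> legal
(1,3): flips 1 -> legal
(1,5): no bracket -> illegal
(2,0): no bracket -> illegal
(2,1): no bracket -> illegal
(2,4): flips 1 -> legal
(2,5): no bracket -> illegal
(3,0): flips 1 -> legal
(4,1): flips 2 -> legal
(5,0): no bracket -> illegal
(5,1): flips 1 -> legal
(5,2): flips 2 -> legal
(5,3): flips 1 -> legal
(5,4): flips 1 -> legal
B mobility = 10
-- W to move --
(0,0): no bracket -> illegal
(0,1): no bracket -> illegal
(0,2): no bracket -> illegal
(1,0): no bracket -> illegal
(1,2): flips 2 -> legal
(1,3): flips 1 -> legal
(2,0): no bracket -> illegal
(2,1): flips 2 -> legal
(2,4): flips 1 -> legal
(2,5): flips 1 -> legal
(3,5): flips 3 -> legal
(4,1): flips 1 -> legal
(4,5): flips 2 -> legal
(5,3): no bracket -> illegal
(5,4): no bracket -> illegal
W mobility = 8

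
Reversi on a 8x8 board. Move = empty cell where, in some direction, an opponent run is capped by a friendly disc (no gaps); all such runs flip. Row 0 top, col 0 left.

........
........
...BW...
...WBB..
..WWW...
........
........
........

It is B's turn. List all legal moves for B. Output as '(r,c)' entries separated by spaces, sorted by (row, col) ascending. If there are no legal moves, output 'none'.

Answer: (1,3) (1,4) (2,5) (3,2) (5,2) (5,3) (5,4)

Derivation:
(1,3): flips 1 -> legal
(1,4): flips 1 -> legal
(1,5): no bracket -> illegal
(2,2): no bracket -> illegal
(2,5): flips 1 -> legal
(3,1): no bracket -> illegal
(3,2): flips 1 -> legal
(4,1): no bracket -> illegal
(4,5): no bracket -> illegal
(5,1): no bracket -> illegal
(5,2): flips 1 -> legal
(5,3): flips 3 -> legal
(5,4): flips 1 -> legal
(5,5): no bracket -> illegal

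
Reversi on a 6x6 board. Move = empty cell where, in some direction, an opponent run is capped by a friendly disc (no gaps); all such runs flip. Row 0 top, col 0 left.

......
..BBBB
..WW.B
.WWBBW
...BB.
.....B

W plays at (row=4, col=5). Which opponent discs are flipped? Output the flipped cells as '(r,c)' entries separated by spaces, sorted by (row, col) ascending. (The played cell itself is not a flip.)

Answer: (3,4)

Derivation:
Dir NW: opp run (3,4) capped by W -> flip
Dir N: first cell 'W' (not opp) -> no flip
Dir NE: edge -> no flip
Dir W: opp run (4,4) (4,3), next='.' -> no flip
Dir E: edge -> no flip
Dir SW: first cell '.' (not opp) -> no flip
Dir S: opp run (5,5), next=edge -> no flip
Dir SE: edge -> no flip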